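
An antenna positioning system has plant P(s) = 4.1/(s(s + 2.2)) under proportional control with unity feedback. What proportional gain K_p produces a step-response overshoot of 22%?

From %OS = 100·exp(−πζ/√(1−ζ²)) = 22%, ζ = −ln(0.22)/√(π²+ln²(0.22)) = 0.4342.
Characteristic equation s² + 2.2s + 4.1K_p = 0 gives ζ = 2.2/(2√(4.1K_p)).
Setting ζ = 0.4342: √(4.1K_p) = 2.2/(2·0.4342) = 2.534, so K_p = 6.419/4.1 = 1.57.

K_p = 1.57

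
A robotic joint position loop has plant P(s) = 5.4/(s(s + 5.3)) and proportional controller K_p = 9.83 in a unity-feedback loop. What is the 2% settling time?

T_s ≈ 1.51 s

The closed-loop denominator s² + 5.3s + 53.08 gives ω_n = √53.08 = 7.286 and ζ = 5.3/(2ω_n) = 0.3637.
2% settling time T_s ≈ 4/(ζω_n) = 4/2.65 = 1.51 s.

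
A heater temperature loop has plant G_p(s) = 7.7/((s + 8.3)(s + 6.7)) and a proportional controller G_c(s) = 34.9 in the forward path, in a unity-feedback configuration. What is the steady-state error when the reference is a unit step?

0.171

The loop is type 0. Static position error constant K_pos = G_c(0)·G_p(0) = 34.9·0.1385 = 4.832.
Steady-state error to a unit step: e_ss = 1/(1+K_pos) = 1/5.832 = 0.171.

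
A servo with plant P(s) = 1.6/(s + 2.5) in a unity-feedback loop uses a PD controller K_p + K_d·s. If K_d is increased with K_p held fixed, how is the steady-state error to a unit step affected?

K_d affects only the transient (the s-coefficient); the DC loop gain, and hence e_ss, depends only on K_p.

unchanged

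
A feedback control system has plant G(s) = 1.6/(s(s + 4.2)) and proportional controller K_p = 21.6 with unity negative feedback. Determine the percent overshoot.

Closed-loop characteristic equation: s² + 4.2s + 34.56 = 0, so ω_n = 5.879 rad/s and ζ = 4.2/(2·5.879) = 0.3572.
%OS = 100·exp(−πζ/√(1−ζ²)) = 100·exp(−π·0.3572/√0.8724) = 30.1%.

30.1%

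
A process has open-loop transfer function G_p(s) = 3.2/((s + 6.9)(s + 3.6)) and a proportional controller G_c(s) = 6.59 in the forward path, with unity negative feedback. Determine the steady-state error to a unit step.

The loop is type 0. Static position error constant K_pos = G_c(0)·G_p(0) = 6.59·0.1288 = 0.849.
Steady-state error to a unit step: e_ss = 1/(1+K_pos) = 1/1.849 = 0.541.

0.541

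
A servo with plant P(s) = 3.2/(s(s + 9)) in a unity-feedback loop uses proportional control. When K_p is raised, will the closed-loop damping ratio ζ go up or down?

ζ = 9/(2√(3.2K_p)); increasing K_p raises the denominator, so ζ falls.

decrease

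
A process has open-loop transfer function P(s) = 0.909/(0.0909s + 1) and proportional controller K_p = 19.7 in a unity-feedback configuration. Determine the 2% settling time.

T_s ≈ 0.0192 s

Closed loop: T(s) = K_p·P/(1+K_p·P) = 17.91/(0.0909s + 1 + 17.91), with pole at s = −(1 + 17.91)/0.0909 = −208.
τ = 1/208 = 0.004808 s, so 2% settling time ≈ 4τ = 0.0192 s.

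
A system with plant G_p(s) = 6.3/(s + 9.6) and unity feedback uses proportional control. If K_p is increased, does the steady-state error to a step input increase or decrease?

e_ss = 1/(1 + K_p·G_p(0)); a larger K_p raises the denominator, so e_ss decreases.

decrease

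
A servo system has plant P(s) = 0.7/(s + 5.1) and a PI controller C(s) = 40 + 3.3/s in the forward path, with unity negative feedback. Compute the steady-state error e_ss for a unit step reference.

0

The open loop C(s)P(s) has a pole at the origin (type 1), so the static position error constant is infinite and e_ss = 1/(1+∞) = 0.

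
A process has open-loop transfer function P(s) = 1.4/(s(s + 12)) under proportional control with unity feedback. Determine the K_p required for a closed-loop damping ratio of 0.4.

Closed-loop characteristic equation: s² + 12s + K_p·1.4 = 0.
So ω_n = √(1.4K_p) and 2ζω_n = 12, giving ζ = 12/(2√(1.4K_p)).
Setting ζ = 0.4: √(1.4K_p) = 12/(2·0.4) = 15, so K_p = 225/1.4 = 161.

K_p = 161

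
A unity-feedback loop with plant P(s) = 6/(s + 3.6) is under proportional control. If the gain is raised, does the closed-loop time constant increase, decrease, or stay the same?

decrease

Closed-loop pole is at s = −(3.6+K_p·6); larger K_p moves it further left, so τ = 1/(3.6+K_p·6) decreases.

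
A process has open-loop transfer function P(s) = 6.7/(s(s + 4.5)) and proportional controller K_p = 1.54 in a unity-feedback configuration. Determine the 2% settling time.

T_s ≈ 1.78 s

The closed-loop denominator s² + 4.5s + 10.32 gives ω_n = √10.32 = 3.212 and ζ = 4.5/(2ω_n) = 0.7005.
2% settling time T_s ≈ 4/(ζω_n) = 4/2.25 = 1.78 s.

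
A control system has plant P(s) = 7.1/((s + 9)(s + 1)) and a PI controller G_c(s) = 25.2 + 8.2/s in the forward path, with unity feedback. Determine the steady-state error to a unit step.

0

The open loop G_c(s)P(s) has a pole at the origin (type 1), so the static position error constant is infinite and e_ss = 1/(1+∞) = 0.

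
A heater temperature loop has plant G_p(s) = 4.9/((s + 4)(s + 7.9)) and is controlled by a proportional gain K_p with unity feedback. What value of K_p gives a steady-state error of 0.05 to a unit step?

K_p = 123

Steady-state error for a unit step on this type-0 loop is 1/(1 + K_p·G_p(0)).
G_p(0) = 0.1551. Require 1/(1 + K_p·0.1551) = 0.05, so 1 + 0.1551·K_p = 20.
K_p = (20 − 1)/0.1551 = 123.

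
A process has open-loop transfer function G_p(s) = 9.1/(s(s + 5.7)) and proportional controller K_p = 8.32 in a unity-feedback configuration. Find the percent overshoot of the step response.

33.7%

From 1 + K_pG_p(s) = 0: s² + 5.7s + 75.71 = 0 ⇒ ω_n = 8.701, ζ = 0.3275.
%OS = 100·exp(−πζ/√(1−ζ²)) = 100·exp(−π·0.3275/√0.8927) = 33.7%.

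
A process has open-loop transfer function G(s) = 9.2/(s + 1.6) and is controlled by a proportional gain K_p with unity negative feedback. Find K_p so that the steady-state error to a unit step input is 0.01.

Steady-state error for a unit step on this type-0 loop is 1/(1 + K_p·G(0)).
G(0) = 5.75. Require 1/(1 + K_p·5.75) = 0.01, so 1 + 5.75·K_p = 100.
K_p = (100 − 1)/5.75 = 17.2.

K_p = 17.2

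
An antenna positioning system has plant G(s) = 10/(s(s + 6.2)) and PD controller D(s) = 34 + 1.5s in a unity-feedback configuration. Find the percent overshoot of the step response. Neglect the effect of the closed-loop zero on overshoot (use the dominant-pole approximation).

11%

Forward path: (34 + 1.5s)·10/(s(s+6.2)). The closed-loop characteristic equation is s² + (6.2 + 10·1.5)s + 10·34 = 0.
That is s² + 21.2s + 340 = 0, so ω_n = 18.44 rad/s and ζ = 21.2/(2·18.44) = 0.5749.
%OS = 100·exp(−πζ/√(1−ζ²)) = 11%.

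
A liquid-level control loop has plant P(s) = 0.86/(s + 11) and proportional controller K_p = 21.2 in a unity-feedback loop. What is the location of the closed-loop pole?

s = -29.23

Closed-loop transfer function: T(s) = K_p·P(s)/(1 + K_p·P(s)) = 18.23/(s + 11 + 18.23) = 18.23/(s + 29.23).
The closed-loop pole is at s = −29.23.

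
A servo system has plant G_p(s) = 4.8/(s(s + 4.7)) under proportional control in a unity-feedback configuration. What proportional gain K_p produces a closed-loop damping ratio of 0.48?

K_p = 4.99

Closed-loop characteristic equation: s² + 4.7s + K_p·4.8 = 0.
So ω_n = √(4.8K_p) and 2ζω_n = 4.7, giving ζ = 4.7/(2√(4.8K_p)).
Setting ζ = 0.48: √(4.8K_p) = 4.7/(2·0.48) = 4.896, so K_p = 23.97/4.8 = 4.99.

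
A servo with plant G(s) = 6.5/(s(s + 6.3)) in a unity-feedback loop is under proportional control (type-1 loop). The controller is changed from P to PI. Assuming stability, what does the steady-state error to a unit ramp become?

The integrator raises the loop to type 2, so K_v → ∞ and e_ss to a ramp is zero.

0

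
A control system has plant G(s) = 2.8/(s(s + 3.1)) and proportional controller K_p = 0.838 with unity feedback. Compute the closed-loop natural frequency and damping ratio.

The closed-loop denominator is s(s+3.1) + 0.838·2.8 = s² + 3.1s + 2.346.
So ω_n² = 2.346 ⇒ ω_n = 1.532 rad/s, and ζ = 3.1/(2ω_n) = 1.01.

ω_n = 1.53 rad/s, ζ = 1.01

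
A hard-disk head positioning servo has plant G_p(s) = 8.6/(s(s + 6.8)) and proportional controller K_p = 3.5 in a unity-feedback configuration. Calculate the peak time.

From 1 + K_pG_p(s) = 0: s² + 6.8s + 30.1 = 0 ⇒ ω_n = 5.486, ζ = 0.6197.
Damped frequency ω_d = ω_n√(1−ζ²) = 4.306 rad/s, so peak time T_p = π/ω_d = 0.73 s.

T_p = 0.73 s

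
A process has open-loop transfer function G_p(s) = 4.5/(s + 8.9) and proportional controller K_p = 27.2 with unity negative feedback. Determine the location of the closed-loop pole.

Closed-loop transfer function: T(s) = K_p·G_p(s)/(1 + K_p·G_p(s)) = 122.4/(s + 8.9 + 122.4) = 122.4/(s + 131.3).
The closed-loop pole is at s = −131.3.

s = -131.3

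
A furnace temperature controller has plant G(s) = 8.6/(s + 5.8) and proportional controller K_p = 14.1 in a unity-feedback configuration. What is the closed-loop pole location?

Closed-loop transfer function: T(s) = K_p·G(s)/(1 + K_p·G(s)) = 121.3/(s + 5.8 + 121.3) = 121.3/(s + 127.1).
The closed-loop pole is at s = −127.1.

s = -127.1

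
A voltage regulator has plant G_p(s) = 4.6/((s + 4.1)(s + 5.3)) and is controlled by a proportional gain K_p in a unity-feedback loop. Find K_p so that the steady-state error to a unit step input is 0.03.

The loop is type 0, so e_ss(step) = 1/(1 + K_pos) with K_pos = K_p·G_p(0).
G_p(0) = 0.2117. Require 1/(1 + K_p·0.2117) = 0.03, so 1 + 0.2117·K_p = 33.33.
K_p = (33.33 − 1)/0.2117 = 153.

K_p = 153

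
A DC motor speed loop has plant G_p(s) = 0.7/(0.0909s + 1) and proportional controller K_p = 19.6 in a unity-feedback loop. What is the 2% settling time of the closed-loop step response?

T_s ≈ 0.0247 s

Closed loop: T(s) = K_p·G_p/(1+K_p·G_p) = 13.72/(0.0909s + 1 + 13.72), with pole at s = −(1 + 13.72)/0.0909 = −161.9.
τ = 1/161.9 = 0.006175 s, so 2% settling time ≈ 4τ = 0.0247 s.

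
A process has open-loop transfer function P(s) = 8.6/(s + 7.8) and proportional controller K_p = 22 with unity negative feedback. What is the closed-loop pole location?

Closed-loop transfer function: T(s) = K_p·P(s)/(1 + K_p·P(s)) = 189.2/(s + 7.8 + 189.2) = 189.2/(s + 197).
The closed-loop pole is at s = −197.

s = -197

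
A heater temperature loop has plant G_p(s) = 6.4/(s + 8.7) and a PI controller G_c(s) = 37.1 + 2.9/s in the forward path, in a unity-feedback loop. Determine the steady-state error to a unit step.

The open loop G_c(s)G_p(s) has a pole at the origin (type 1), so the static position error constant is infinite and e_ss = 1/(1+∞) = 0.

0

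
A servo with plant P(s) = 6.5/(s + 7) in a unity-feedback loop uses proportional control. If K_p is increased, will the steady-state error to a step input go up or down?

decrease

The position error constant K_pos = K_p·P(0) grows with K_p, and e_ss = 1/(1+K_pos) falls.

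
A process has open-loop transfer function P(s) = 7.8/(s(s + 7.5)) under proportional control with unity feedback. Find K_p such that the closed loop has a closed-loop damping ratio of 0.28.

Closed-loop characteristic equation: s² + 7.5s + K_p·7.8 = 0.
So ω_n = √(7.8K_p) and 2ζω_n = 7.5, giving ζ = 7.5/(2√(7.8K_p)).
Setting ζ = 0.28: √(7.8K_p) = 7.5/(2·0.28) = 13.39, so K_p = 179.4/7.8 = 23.

K_p = 23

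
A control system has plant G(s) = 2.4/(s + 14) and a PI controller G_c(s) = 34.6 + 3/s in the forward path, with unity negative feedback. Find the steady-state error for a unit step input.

The open loop G_c(s)G(s) has a pole at the origin (type 1), so the static position error constant is infinite and e_ss = 1/(1+∞) = 0.

0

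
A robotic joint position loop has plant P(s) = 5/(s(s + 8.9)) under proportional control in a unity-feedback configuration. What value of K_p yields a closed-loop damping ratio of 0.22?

Closed-loop characteristic equation: s² + 8.9s + K_p·5 = 0.
So ω_n = √(5K_p) and 2ζω_n = 8.9, giving ζ = 8.9/(2√(5K_p)).
Setting ζ = 0.22: √(5K_p) = 8.9/(2·0.22) = 20.23, so K_p = 409.1/5 = 81.8.

K_p = 81.8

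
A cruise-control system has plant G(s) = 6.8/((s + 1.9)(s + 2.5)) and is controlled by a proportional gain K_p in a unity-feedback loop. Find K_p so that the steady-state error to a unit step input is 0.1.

For a type-0 loop with proportional control, e_ss = 1/(1 + K_p·G(0)).
G(0) = 1.432. Require 1/(1 + K_p·1.432) = 0.1, so 1 + 1.432·K_p = 10.
K_p = (10 − 1)/1.432 = 6.29.

K_p = 6.29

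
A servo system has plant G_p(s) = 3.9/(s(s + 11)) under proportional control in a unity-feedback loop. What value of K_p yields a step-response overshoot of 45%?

From %OS = 100·exp(−πζ/√(1−ζ²)) = 45%, ζ = −ln(0.45)/√(π²+ln²(0.45)) = 0.2463.
Characteristic equation s² + 11s + 3.9K_p = 0 gives ζ = 11/(2√(3.9K_p)).
Setting ζ = 0.2463: √(3.9K_p) = 11/(2·0.2463) = 22.33, so K_p = 498.5/3.9 = 128.

K_p = 128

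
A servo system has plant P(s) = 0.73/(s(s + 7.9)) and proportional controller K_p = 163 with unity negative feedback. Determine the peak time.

T_p = 0.309 s

From 1 + K_pP(s) = 0: s² + 7.9s + 119 = 0 ⇒ ω_n = 10.91, ζ = 0.3621.
Damped frequency ω_d = ω_n√(1−ζ²) = 10.17 rad/s, so peak time T_p = π/ω_d = 0.309 s.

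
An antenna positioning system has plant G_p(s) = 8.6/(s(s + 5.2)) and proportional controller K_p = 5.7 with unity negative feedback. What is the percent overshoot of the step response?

28.5%

From 1 + K_pG_p(s) = 0: s² + 5.2s + 49.02 = 0 ⇒ ω_n = 7.001, ζ = 0.3714.
%OS = 100·exp(−πζ/√(1−ζ²)) = 100·exp(−π·0.3714/√0.8621) = 28.5%.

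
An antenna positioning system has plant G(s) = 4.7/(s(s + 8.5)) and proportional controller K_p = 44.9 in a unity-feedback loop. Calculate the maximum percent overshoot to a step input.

38.2%

Closed-loop characteristic equation: s² + 8.5s + 211 = 0, so ω_n = 14.53 rad/s and ζ = 8.5/(2·14.53) = 0.2926.
%OS = 100·exp(−πζ/√(1−ζ²)) = 100·exp(−π·0.2926/√0.9144) = 38.2%.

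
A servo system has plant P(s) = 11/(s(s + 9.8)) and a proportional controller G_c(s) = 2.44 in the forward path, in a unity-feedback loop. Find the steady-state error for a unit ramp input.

0.365

The loop has one pole at the origin (type 1). Velocity error constant K_v = lim_{s→0} s·G_c(s)P(s) = 2.44·11/9.8 = 2.739.
Steady-state error to a unit ramp: e_ss = 1/K_v = 0.365.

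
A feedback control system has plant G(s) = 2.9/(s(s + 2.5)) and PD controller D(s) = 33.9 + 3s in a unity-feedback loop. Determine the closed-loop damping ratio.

ζ = 0.565

Forward path: (33.9 + 3s)·2.9/(s(s+2.5)). The closed-loop characteristic equation is s² + (2.5 + 2.9·3)s + 2.9·33.9 = 0.
That is s² + 11.2s + 98.31 = 0, so ω_n = 9.915 rad/s and ζ = 11.2/(2·9.915) = 0.5648.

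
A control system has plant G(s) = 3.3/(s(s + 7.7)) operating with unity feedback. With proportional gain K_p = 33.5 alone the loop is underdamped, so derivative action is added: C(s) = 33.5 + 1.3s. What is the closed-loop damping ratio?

ζ = 0.57

Forward path: (33.5 + 1.3s)·3.3/(s(s+7.7)). The closed-loop characteristic equation is s² + (7.7 + 3.3·1.3)s + 3.3·33.5 = 0.
That is s² + 11.99s + 110.5 = 0, so ω_n = 10.51 rad/s and ζ = 11.99/(2·10.51) = 0.5702.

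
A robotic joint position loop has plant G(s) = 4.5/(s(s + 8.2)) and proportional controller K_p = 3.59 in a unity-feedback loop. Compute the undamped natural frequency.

ω_n = 4.02 rad/s

1 + K_p·G(s) = 0 gives s² + 8.2s + 16.16 = 0.
Matching s² + 2ζω_n s + ω_n²: ω_n = √16.16 = 4.019 rad/s and 2ζω_n = 8.2, so ζ = 8.2/(2·4.019) = 1.02.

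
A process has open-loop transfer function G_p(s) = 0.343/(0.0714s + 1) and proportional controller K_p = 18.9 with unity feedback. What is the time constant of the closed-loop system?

Closed loop: T(s) = K_p·G_p/(1+K_p·G_p) = 6.483/(0.0714s + 1 + 6.483), with pole at s = −(1 + 6.483)/0.0714 = −104.8.
Closed-loop time constant τ = 1/104.8 = 0.00954 s.

τ = 0.00954 s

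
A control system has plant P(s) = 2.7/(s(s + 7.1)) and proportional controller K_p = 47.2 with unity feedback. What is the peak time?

T_p = 0.293 s

From 1 + K_pP(s) = 0: s² + 7.1s + 127.4 = 0 ⇒ ω_n = 11.29, ζ = 0.3145.
Damped frequency ω_d = ω_n√(1−ζ²) = 10.72 rad/s, so peak time T_p = π/ω_d = 0.293 s.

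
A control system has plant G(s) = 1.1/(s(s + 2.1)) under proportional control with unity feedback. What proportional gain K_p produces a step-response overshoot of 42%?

From %OS = 100·exp(−πζ/√(1−ζ²)) = 42%, ζ = −ln(0.42)/√(π²+ln²(0.42)) = 0.2662.
Characteristic equation s² + 2.1s + 1.1K_p = 0 gives ζ = 2.1/(2√(1.1K_p)).
Setting ζ = 0.2662: √(1.1K_p) = 2.1/(2·0.2662) = 3.945, so K_p = 15.56/1.1 = 14.1.

K_p = 14.1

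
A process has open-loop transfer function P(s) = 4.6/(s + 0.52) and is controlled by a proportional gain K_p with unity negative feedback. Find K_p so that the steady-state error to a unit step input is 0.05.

For a type-0 loop with proportional control, e_ss = 1/(1 + K_p·P(0)).
P(0) = 8.846. Require 1/(1 + K_p·8.846) = 0.05, so 1 + 8.846·K_p = 20.
K_p = (20 − 1)/8.846 = 2.15.

K_p = 2.15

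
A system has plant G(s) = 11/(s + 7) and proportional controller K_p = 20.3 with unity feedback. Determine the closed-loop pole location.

s = -230.3

Closed-loop transfer function: T(s) = K_p·G(s)/(1 + K_p·G(s)) = 223.3/(s + 7 + 223.3) = 223.3/(s + 230.3).
The closed-loop pole is at s = −230.3.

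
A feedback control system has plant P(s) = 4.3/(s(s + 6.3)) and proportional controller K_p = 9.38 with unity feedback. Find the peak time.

T_p = 0.57 s

The closed-loop denominator s² + 6.3s + 40.33 gives ω_n = √40.33 = 6.351 and ζ = 6.3/(2ω_n) = 0.496.
Damped frequency ω_d = ω_n√(1−ζ²) = 5.515 rad/s, so peak time T_p = π/ω_d = 0.57 s.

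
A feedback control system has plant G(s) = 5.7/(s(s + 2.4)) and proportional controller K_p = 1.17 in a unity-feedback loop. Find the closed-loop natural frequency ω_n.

The closed-loop denominator is s(s+2.4) + 1.17·5.7 = s² + 2.4s + 6.669.
So ω_n² = 6.669 ⇒ ω_n = 2.582 rad/s, and ζ = 2.4/(2ω_n) = 0.465.

ω_n = 2.58 rad/s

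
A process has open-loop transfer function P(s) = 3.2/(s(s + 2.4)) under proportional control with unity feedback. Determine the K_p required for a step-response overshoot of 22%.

K_p = 2.39

From %OS = 100·exp(−πζ/√(1−ζ²)) = 22%, ζ = −ln(0.22)/√(π²+ln²(0.22)) = 0.4342.
Characteristic equation s² + 2.4s + 3.2K_p = 0 gives ζ = 2.4/(2√(3.2K_p)).
Setting ζ = 0.4342: √(3.2K_p) = 2.4/(2·0.4342) = 2.764, so K_p = 7.639/3.2 = 2.39.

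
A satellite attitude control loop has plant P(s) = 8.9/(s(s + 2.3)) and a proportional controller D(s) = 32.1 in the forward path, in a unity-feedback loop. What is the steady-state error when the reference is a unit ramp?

0.00805

The loop has one pole at the origin (type 1). Velocity error constant K_v = lim_{s→0} s·D(s)P(s) = 32.1·8.9/2.3 = 124.2.
Steady-state error to a unit ramp: e_ss = 1/K_v = 0.00805.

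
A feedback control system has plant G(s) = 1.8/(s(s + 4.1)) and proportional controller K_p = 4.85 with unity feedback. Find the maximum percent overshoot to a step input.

The closed-loop denominator s² + 4.1s + 8.73 gives ω_n = √8.73 = 2.955 and ζ = 4.1/(2ω_n) = 0.6938.
%OS = 100·exp(−πζ/√(1−ζ²)) = 100·exp(−π·0.6938/√0.5186) = 4.85%.

4.85%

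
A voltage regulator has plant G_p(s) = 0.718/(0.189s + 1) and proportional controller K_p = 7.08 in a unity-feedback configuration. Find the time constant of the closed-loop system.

Closed loop: T(s) = K_p·G_p/(1+K_p·G_p) = 5.083/(0.189s + 1 + 5.083), with pole at s = −(1 + 5.083)/0.189 = −32.19.
Closed-loop time constant τ = 1/32.19 = 0.0311 s.

τ = 0.0311 s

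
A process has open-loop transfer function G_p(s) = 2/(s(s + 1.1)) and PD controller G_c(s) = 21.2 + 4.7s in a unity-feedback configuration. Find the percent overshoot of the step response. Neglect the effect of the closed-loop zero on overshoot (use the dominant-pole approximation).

Forward path: (21.2 + 4.7s)·2/(s(s+1.1)). The closed-loop characteristic equation is s² + (1.1 + 2·4.7)s + 2·21.2 = 0.
That is s² + 10.5s + 42.4 = 0, so ω_n = 6.512 rad/s and ζ = 10.5/(2·6.512) = 0.8063.
%OS = 100·exp(−πζ/√(1−ζ²)) = 1.38%.

1.38%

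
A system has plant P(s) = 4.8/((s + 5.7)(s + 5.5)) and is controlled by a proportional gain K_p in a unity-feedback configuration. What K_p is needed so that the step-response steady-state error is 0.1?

K_p = 58.8

For a type-0 loop with proportional control, e_ss = 1/(1 + K_p·P(0)).
P(0) = 0.1531. Require 1/(1 + K_p·0.1531) = 0.1, so 1 + 0.1531·K_p = 10.
K_p = (10 − 1)/0.1531 = 58.8.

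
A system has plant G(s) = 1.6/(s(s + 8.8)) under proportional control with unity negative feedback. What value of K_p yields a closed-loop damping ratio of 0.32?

K_p = 118

Closed-loop characteristic equation: s² + 8.8s + K_p·1.6 = 0.
So ω_n = √(1.6K_p) and 2ζω_n = 8.8, giving ζ = 8.8/(2√(1.6K_p)).
Setting ζ = 0.32: √(1.6K_p) = 8.8/(2·0.32) = 13.75, so K_p = 189.1/1.6 = 118.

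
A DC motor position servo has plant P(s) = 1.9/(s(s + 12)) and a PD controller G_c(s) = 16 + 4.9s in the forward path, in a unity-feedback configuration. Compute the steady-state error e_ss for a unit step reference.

The open loop G_c(s)P(s) has a pole at the origin (type 1), so the static position error constant is infinite and e_ss = 1/(1+∞) = 0.

0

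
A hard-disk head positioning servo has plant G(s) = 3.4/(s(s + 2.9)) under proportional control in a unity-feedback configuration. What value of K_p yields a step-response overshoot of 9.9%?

K_p = 1.76

From %OS = 100·exp(−πζ/√(1−ζ²)) = 9.9%, ζ = −ln(0.099)/√(π²+ln²(0.099)) = 0.5928.
Characteristic equation s² + 2.9s + 3.4K_p = 0 gives ζ = 2.9/(2√(3.4K_p)).
Setting ζ = 0.5928: √(3.4K_p) = 2.9/(2·0.5928) = 2.446, so K_p = 5.982/3.4 = 1.76.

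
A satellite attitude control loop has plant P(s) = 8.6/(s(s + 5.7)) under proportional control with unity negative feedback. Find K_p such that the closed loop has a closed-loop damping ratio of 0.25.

Closed-loop characteristic equation: s² + 5.7s + K_p·8.6 = 0.
So ω_n = √(8.6K_p) and 2ζω_n = 5.7, giving ζ = 5.7/(2√(8.6K_p)).
Setting ζ = 0.25: √(8.6K_p) = 5.7/(2·0.25) = 11.4, so K_p = 130/8.6 = 15.1.

K_p = 15.1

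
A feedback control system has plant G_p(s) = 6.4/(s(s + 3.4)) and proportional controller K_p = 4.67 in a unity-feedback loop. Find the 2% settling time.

T_s ≈ 2.35 s

Closed-loop characteristic equation: s² + 3.4s + 29.89 = 0, so ω_n = 5.467 rad/s and ζ = 3.4/(2·5.467) = 0.311.
2% settling time T_s ≈ 4/(ζω_n) = 4/1.7 = 2.35 s.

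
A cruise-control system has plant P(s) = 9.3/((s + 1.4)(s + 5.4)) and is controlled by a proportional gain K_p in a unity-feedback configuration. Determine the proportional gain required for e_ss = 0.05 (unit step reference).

Steady-state error for a unit step on this type-0 loop is 1/(1 + K_p·P(0)).
P(0) = 1.23. Require 1/(1 + K_p·1.23) = 0.05, so 1 + 1.23·K_p = 20.
K_p = (20 − 1)/1.23 = 15.4.

K_p = 15.4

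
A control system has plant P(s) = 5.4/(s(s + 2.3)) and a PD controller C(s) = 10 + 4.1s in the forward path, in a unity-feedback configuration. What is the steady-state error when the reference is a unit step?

The open loop C(s)P(s) has a pole at the origin (type 1), so the static position error constant is infinite and e_ss = 1/(1+∞) = 0.

0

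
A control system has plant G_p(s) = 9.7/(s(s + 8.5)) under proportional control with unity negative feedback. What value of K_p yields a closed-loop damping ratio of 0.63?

K_p = 4.69

Closed-loop characteristic equation: s² + 8.5s + K_p·9.7 = 0.
So ω_n = √(9.7K_p) and 2ζω_n = 8.5, giving ζ = 8.5/(2√(9.7K_p)).
Setting ζ = 0.63: √(9.7K_p) = 8.5/(2·0.63) = 6.746, so K_p = 45.51/9.7 = 4.69.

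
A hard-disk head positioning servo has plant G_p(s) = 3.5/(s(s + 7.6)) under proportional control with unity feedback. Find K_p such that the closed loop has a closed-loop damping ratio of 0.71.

K_p = 8.18

Closed-loop characteristic equation: s² + 7.6s + K_p·3.5 = 0.
So ω_n = √(3.5K_p) and 2ζω_n = 7.6, giving ζ = 7.6/(2√(3.5K_p)).
Setting ζ = 0.71: √(3.5K_p) = 7.6/(2·0.71) = 5.352, so K_p = 28.65/3.5 = 8.18.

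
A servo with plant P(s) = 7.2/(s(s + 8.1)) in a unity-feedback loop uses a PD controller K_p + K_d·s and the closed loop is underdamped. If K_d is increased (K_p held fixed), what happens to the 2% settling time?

decrease

Characteristic equation s² + (8.1 + 7.2K_d)s + 7.2K_p = 0: raising K_d increases ζω_n = (8.1+7.2K_d)/2 while the loop stays underdamped, so T_s ≈ 4/(ζω_n) decreases.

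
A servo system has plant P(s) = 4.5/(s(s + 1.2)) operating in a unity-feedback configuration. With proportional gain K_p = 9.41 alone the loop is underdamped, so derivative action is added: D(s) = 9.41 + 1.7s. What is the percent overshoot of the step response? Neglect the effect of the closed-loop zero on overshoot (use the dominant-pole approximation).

Forward path: (9.41 + 1.7s)·4.5/(s(s+1.2)). The closed-loop characteristic equation is s² + (1.2 + 4.5·1.7)s + 4.5·9.41 = 0.
That is s² + 8.85s + 42.34 = 0, so ω_n = 6.507 rad/s and ζ = 8.85/(2·6.507) = 0.68.
%OS = 100·exp(−πζ/√(1−ζ²)) = 5.43%.

5.43%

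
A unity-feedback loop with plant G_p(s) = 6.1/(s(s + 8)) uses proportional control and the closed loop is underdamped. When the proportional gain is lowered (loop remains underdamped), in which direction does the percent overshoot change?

decrease

ζ = 8/(2√(6.1K_p)) rises as K_p falls; higher damping means less overshoot.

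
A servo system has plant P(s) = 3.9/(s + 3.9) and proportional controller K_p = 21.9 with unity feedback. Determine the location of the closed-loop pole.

s = -89.31

Closed-loop transfer function: T(s) = K_p·P(s)/(1 + K_p·P(s)) = 85.41/(s + 3.9 + 85.41) = 85.41/(s + 89.31).
The closed-loop pole is at s = −89.31.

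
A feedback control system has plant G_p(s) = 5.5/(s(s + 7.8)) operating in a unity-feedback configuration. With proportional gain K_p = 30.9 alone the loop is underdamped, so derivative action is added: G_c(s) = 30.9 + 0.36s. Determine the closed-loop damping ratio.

ζ = 0.375

Forward path: (30.9 + 0.36s)·5.5/(s(s+7.8)). The closed-loop characteristic equation is s² + (7.8 + 5.5·0.36)s + 5.5·30.9 = 0.
That is s² + 9.78s + 169.9 = 0, so ω_n = 13.04 rad/s and ζ = 9.78/(2·13.04) = 0.3751.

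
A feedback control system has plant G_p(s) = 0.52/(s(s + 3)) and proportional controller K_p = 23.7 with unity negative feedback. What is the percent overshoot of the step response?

Closed-loop characteristic equation: s² + 3s + 12.32 = 0, so ω_n = 3.511 rad/s and ζ = 3/(2·3.511) = 0.4273.
%OS = 100·exp(−πζ/√(1−ζ²)) = 100·exp(−π·0.4273/√0.8174) = 22.7%.

22.7%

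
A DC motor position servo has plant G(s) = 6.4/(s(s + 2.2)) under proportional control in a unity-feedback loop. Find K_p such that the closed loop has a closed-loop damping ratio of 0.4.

Closed-loop characteristic equation: s² + 2.2s + K_p·6.4 = 0.
So ω_n = √(6.4K_p) and 2ζω_n = 2.2, giving ζ = 2.2/(2√(6.4K_p)).
Setting ζ = 0.4: √(6.4K_p) = 2.2/(2·0.4) = 2.75, so K_p = 7.562/6.4 = 1.18.

K_p = 1.18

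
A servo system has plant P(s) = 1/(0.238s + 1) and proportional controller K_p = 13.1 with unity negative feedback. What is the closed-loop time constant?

τ = 0.0169 s

Closed loop: T(s) = K_p·P/(1+K_p·P) = 13.1/(0.238s + 1 + 13.1), with pole at s = −(1 + 13.1)/0.238 = −59.24.
Closed-loop time constant τ = 1/59.24 = 0.0169 s.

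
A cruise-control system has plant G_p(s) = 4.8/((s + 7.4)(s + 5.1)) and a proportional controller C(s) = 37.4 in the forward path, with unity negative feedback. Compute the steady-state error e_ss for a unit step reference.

The loop is type 0. Static position error constant K_pos = C(0)·G_p(0) = 37.4·0.1272 = 4.757.
Steady-state error to a unit step: e_ss = 1/(1+K_pos) = 1/5.757 = 0.174.

0.174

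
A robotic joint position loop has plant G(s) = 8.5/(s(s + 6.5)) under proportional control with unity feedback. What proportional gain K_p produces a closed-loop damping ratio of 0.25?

Closed-loop characteristic equation: s² + 6.5s + K_p·8.5 = 0.
So ω_n = √(8.5K_p) and 2ζω_n = 6.5, giving ζ = 6.5/(2√(8.5K_p)).
Setting ζ = 0.25: √(8.5K_p) = 6.5/(2·0.25) = 13, so K_p = 169/8.5 = 19.9.

K_p = 19.9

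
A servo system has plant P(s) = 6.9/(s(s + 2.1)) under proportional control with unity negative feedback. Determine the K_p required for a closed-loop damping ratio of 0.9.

K_p = 0.197

Closed-loop characteristic equation: s² + 2.1s + K_p·6.9 = 0.
So ω_n = √(6.9K_p) and 2ζω_n = 2.1, giving ζ = 2.1/(2√(6.9K_p)).
Setting ζ = 0.9: √(6.9K_p) = 2.1/(2·0.9) = 1.167, so K_p = 1.361/6.9 = 0.197.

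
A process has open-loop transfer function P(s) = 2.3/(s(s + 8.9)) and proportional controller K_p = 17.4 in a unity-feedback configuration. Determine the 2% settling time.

T_s ≈ 0.899 s

The closed-loop denominator s² + 8.9s + 40.02 gives ω_n = √40.02 = 6.326 and ζ = 8.9/(2ω_n) = 0.7034.
2% settling time T_s ≈ 4/(ζω_n) = 4/4.45 = 0.899 s.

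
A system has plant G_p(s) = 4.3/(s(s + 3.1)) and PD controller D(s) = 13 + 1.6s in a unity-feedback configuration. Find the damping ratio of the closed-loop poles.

ζ = 0.667

Forward path: (13 + 1.6s)·4.3/(s(s+3.1)). The closed-loop characteristic equation is s² + (3.1 + 4.3·1.6)s + 4.3·13 = 0.
That is s² + 9.98s + 55.9 = 0, so ω_n = 7.477 rad/s and ζ = 9.98/(2·7.477) = 0.6674.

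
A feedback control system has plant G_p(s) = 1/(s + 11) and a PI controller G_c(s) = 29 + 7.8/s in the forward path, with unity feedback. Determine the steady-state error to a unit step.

The open loop G_c(s)G_p(s) has a pole at the origin (type 1), so the static position error constant is infinite and e_ss = 1/(1+∞) = 0.

0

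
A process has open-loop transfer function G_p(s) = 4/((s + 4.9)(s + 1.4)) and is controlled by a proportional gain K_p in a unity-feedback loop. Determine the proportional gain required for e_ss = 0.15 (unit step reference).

Steady-state error for a unit step on this type-0 loop is 1/(1 + K_p·G_p(0)).
G_p(0) = 0.5831. Require 1/(1 + K_p·0.5831) = 0.15, so 1 + 0.5831·K_p = 6.667.
K_p = (6.667 − 1)/0.5831 = 9.72.

K_p = 9.72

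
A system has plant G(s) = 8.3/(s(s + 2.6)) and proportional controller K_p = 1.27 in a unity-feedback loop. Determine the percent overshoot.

Closed-loop characteristic equation: s² + 2.6s + 10.54 = 0, so ω_n = 3.247 rad/s and ζ = 2.6/(2·3.247) = 0.4004.
%OS = 100·exp(−πζ/√(1−ζ²)) = 100·exp(−π·0.4004/√0.8397) = 25.3%.

25.3%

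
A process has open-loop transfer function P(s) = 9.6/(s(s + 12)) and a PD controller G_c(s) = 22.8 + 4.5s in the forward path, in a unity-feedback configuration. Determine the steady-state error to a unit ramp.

0.0548

The loop has one pole at the origin (type 1). Velocity error constant K_v = lim_{s→0} s·G_c(s)P(s) = 22.8·9.6/12 = 18.24.
Steady-state error to a unit ramp: e_ss = 1/K_v = 0.0548.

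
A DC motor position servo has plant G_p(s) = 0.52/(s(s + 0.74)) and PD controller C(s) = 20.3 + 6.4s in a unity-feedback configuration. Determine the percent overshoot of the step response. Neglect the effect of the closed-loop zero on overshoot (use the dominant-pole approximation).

Forward path: (20.3 + 6.4s)·0.52/(s(s+0.74)). The closed-loop characteristic equation is s² + (0.74 + 0.52·6.4)s + 0.52·20.3 = 0.
That is s² + 4.068s + 10.56 = 0, so ω_n = 3.249 rad/s and ζ = 4.068/(2·3.249) = 0.626.
%OS = 100·exp(−πζ/√(1−ζ²)) = 8.03%.

8.03%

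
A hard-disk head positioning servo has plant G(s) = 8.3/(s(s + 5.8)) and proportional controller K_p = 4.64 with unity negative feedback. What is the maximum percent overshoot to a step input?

19%

The closed-loop denominator s² + 5.8s + 38.51 gives ω_n = √38.51 = 6.206 and ζ = 5.8/(2ω_n) = 0.4673.
%OS = 100·exp(−πζ/√(1−ζ²)) = 100·exp(−π·0.4673/√0.7816) = 19%.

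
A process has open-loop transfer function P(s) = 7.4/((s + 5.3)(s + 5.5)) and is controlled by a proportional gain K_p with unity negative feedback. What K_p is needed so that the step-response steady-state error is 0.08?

Steady-state error for a unit step on this type-0 loop is 1/(1 + K_p·P(0)).
P(0) = 0.2539. Require 1/(1 + K_p·0.2539) = 0.08, so 1 + 0.2539·K_p = 12.5.
K_p = (12.5 − 1)/0.2539 = 45.3.

K_p = 45.3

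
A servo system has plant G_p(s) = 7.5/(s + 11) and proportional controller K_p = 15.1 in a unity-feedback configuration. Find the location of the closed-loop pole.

Closed-loop transfer function: T(s) = K_p·G_p(s)/(1 + K_p·G_p(s)) = 113.2/(s + 11 + 113.2) = 113.2/(s + 124.2).
The closed-loop pole is at s = −124.2.

s = -124.2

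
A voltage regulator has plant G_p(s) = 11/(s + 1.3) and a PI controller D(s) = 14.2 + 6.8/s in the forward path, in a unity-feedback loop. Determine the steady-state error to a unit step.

0

The open loop D(s)G_p(s) has a pole at the origin (type 1), so the static position error constant is infinite and e_ss = 1/(1+∞) = 0.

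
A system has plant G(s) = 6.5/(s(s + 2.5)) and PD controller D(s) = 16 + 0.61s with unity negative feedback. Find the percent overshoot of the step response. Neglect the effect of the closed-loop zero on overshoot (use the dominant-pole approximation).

Forward path: (16 + 0.61s)·6.5/(s(s+2.5)). The closed-loop characteristic equation is s² + (2.5 + 6.5·0.61)s + 6.5·16 = 0.
That is s² + 6.465s + 104 = 0, so ω_n = 10.2 rad/s and ζ = 6.465/(2·10.2) = 0.317.
%OS = 100·exp(−πζ/√(1−ζ²)) = 35%.

35%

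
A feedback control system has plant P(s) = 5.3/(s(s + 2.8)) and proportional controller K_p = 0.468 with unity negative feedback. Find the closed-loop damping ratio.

1 + K_p·P(s) = 0 gives s² + 2.8s + 2.48 = 0.
Matching s² + 2ζω_n s + ω_n²: ω_n = √2.48 = 1.575 rad/s and 2ζω_n = 2.8, so ζ = 2.8/(2·1.575) = 0.889.

ζ = 0.889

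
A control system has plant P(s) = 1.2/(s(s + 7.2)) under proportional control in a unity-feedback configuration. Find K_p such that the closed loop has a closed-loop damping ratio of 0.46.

Closed-loop characteristic equation: s² + 7.2s + K_p·1.2 = 0.
So ω_n = √(1.2K_p) and 2ζω_n = 7.2, giving ζ = 7.2/(2√(1.2K_p)).
Setting ζ = 0.46: √(1.2K_p) = 7.2/(2·0.46) = 7.826, so K_p = 61.25/1.2 = 51.

K_p = 51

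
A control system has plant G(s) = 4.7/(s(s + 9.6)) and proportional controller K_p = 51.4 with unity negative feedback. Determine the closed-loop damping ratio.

ζ = 0.309

1 + K_p·G(s) = 0 gives s² + 9.6s + 241.6 = 0.
Matching s² + 2ζω_n s + ω_n²: ω_n = √241.6 = 15.54 rad/s and 2ζω_n = 9.6, so ζ = 9.6/(2·15.54) = 0.309.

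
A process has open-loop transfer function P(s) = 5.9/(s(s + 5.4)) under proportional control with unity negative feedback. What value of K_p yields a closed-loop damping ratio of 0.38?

K_p = 8.56

Closed-loop characteristic equation: s² + 5.4s + K_p·5.9 = 0.
So ω_n = √(5.9K_p) and 2ζω_n = 5.4, giving ζ = 5.4/(2√(5.9K_p)).
Setting ζ = 0.38: √(5.9K_p) = 5.4/(2·0.38) = 7.105, so K_p = 50.48/5.9 = 8.56.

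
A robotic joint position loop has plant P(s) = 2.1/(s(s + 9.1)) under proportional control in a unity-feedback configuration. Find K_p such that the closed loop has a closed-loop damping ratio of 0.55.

K_p = 32.6

Closed-loop characteristic equation: s² + 9.1s + K_p·2.1 = 0.
So ω_n = √(2.1K_p) and 2ζω_n = 9.1, giving ζ = 9.1/(2√(2.1K_p)).
Setting ζ = 0.55: √(2.1K_p) = 9.1/(2·0.55) = 8.273, so K_p = 68.44/2.1 = 32.6.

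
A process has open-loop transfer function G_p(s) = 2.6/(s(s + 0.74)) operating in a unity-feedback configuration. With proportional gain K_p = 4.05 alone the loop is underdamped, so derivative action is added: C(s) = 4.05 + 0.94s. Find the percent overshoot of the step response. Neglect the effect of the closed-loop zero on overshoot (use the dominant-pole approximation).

17.1%

Forward path: (4.05 + 0.94s)·2.6/(s(s+0.74)). The closed-loop characteristic equation is s² + (0.74 + 2.6·0.94)s + 2.6·4.05 = 0.
That is s² + 3.184s + 10.53 = 0, so ω_n = 3.245 rad/s and ζ = 3.184/(2·3.245) = 0.4906.
%OS = 100·exp(−πζ/√(1−ζ²)) = 17.1%.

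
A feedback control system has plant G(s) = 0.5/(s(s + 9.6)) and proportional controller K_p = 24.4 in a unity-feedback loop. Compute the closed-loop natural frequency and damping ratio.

The closed-loop denominator is s(s+9.6) + 24.4·0.5 = s² + 9.6s + 12.2.
Matching s² + 2ζω_n s + ω_n²: ω_n = √12.2 = 3.493 rad/s and 2ζω_n = 9.6, so ζ = 9.6/(2·3.493) = 1.37.

ω_n = 3.49 rad/s, ζ = 1.37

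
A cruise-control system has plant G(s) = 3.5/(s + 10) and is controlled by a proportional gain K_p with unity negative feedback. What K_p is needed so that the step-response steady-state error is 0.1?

K_p = 25.7

Steady-state error for a unit step on this type-0 loop is 1/(1 + K_p·G(0)).
G(0) = 0.35. Require 1/(1 + K_p·0.35) = 0.1, so 1 + 0.35·K_p = 10.
K_p = (10 − 1)/0.35 = 25.7.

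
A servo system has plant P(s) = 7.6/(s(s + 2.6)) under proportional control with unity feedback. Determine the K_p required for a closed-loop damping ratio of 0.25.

Closed-loop characteristic equation: s² + 2.6s + K_p·7.6 = 0.
So ω_n = √(7.6K_p) and 2ζω_n = 2.6, giving ζ = 2.6/(2√(7.6K_p)).
Setting ζ = 0.25: √(7.6K_p) = 2.6/(2·0.25) = 5.2, so K_p = 27.04/7.6 = 3.56.

K_p = 3.56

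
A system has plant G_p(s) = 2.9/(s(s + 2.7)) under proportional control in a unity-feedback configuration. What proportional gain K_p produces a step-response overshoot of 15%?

K_p = 2.35

From %OS = 100·exp(−πζ/√(1−ζ²)) = 15%, ζ = −ln(0.15)/√(π²+ln²(0.15)) = 0.5169.
Characteristic equation s² + 2.7s + 2.9K_p = 0 gives ζ = 2.7/(2√(2.9K_p)).
Setting ζ = 0.5169: √(2.9K_p) = 2.7/(2·0.5169) = 2.612, so K_p = 6.82/2.9 = 2.35.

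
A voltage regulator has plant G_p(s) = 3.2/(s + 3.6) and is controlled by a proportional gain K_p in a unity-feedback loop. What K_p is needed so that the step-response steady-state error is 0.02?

The loop is type 0, so e_ss(step) = 1/(1 + K_pos) with K_pos = K_p·G_p(0).
G_p(0) = 0.8889. Require 1/(1 + K_p·0.8889) = 0.02, so 1 + 0.8889·K_p = 50.
K_p = (50 − 1)/0.8889 = 55.1.

K_p = 55.1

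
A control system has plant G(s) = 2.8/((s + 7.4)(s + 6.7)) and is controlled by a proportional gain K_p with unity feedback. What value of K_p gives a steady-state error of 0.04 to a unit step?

For a type-0 loop with proportional control, e_ss = 1/(1 + K_p·G(0)).
G(0) = 0.05647. Require 1/(1 + K_p·0.05647) = 0.04, so 1 + 0.05647·K_p = 25.
K_p = (25 − 1)/0.05647 = 425.

K_p = 425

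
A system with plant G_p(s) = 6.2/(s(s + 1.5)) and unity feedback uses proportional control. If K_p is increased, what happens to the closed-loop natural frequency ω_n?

increase

ω_n = √(6.2·K_p), which grows with K_p.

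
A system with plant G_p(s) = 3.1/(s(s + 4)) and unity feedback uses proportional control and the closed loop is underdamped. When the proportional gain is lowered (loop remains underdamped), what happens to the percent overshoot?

ζ = 4/(2√(3.1K_p)) rises as K_p falls; higher damping means less overshoot.

decrease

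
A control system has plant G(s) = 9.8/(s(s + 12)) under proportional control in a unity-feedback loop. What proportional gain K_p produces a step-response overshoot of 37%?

K_p = 40.3

From %OS = 100·exp(−πζ/√(1−ζ²)) = 37%, ζ = −ln(0.37)/√(π²+ln²(0.37)) = 0.3017.
Characteristic equation s² + 12s + 9.8K_p = 0 gives ζ = 12/(2√(9.8K_p)).
Setting ζ = 0.3017: √(9.8K_p) = 12/(2·0.3017) = 19.89, so K_p = 395.4/9.8 = 40.3.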